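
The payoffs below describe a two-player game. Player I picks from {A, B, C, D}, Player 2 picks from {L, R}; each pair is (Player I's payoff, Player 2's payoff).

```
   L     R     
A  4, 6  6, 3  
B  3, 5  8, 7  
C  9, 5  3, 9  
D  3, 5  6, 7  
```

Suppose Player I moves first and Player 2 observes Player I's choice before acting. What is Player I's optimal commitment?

B

Player 2 best-responds to each possible Player I move:
- A: Player 2 compares 6, 3 and picks L; Player I would get 4.
- B: Player 2 compares 5, 7 and picks R; Player I would get 8.
- C: Player 2 compares 5, 9 and picks R; Player I would get 3.
- D: Player 2 compares 5, 7 and picks R; Player I would get 6.
Among 4, 8, 3, 6, the best is 8 at B. Subgame-perfect outcome: (B, R) with payoffs (8, 7).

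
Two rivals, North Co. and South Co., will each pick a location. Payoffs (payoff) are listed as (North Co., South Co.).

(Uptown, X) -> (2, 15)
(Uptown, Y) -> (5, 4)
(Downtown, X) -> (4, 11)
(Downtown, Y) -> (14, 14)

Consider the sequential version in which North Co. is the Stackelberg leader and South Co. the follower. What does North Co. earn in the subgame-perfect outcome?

Backward induction with North Co. moving first.
- Uptown → South Co. plays X (best of 15, 4); North Co. gets 2.
- Downtown → South Co. plays Y (best of 11, 14); North Co. gets 14.
North Co.'s induced payoffs are 2, 14, so North Co. commits to Downtown. Subgame-perfect outcome: (Downtown, Y) with payoffs (14, 14).

14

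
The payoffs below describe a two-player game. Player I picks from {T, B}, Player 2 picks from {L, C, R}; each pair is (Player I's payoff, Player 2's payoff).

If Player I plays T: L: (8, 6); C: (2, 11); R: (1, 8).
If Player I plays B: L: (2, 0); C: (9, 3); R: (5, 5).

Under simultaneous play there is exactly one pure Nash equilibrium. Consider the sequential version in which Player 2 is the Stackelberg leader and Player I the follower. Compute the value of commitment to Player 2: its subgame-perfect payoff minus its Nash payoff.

Backward induction with Player 2 moving first.
- L → Player I plays T (best of 8, 2); Player 2 gets 6.
- C → Player I plays B (best of 2, 9); Player 2 gets 3.
- R → Player I plays B (best of 1, 5); Player 2 gets 5.
Player 2's induced payoffs are 6, 3, 5, so Player 2 commits to L. Subgame-perfect outcome: (T, L) with payoffs (8, 6).
Under simultaneous play:
Player I's best replies: L→T; C→B; R→B.
Player 2's best replies: T→C; B→R.
Only (B, R) has each player best-responding; Nash payoffs (5, 5).
Player 2's commitment gain: 6 − 5 = 1.

1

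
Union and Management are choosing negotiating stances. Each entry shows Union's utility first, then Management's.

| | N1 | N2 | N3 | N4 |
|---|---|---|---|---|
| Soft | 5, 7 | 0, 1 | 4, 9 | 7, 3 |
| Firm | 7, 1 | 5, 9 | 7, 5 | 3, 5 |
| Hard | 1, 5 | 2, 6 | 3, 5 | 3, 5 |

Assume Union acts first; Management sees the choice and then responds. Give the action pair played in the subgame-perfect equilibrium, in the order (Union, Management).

Work backward from Management's decision.
- Soft: BR = N3, leader payoff 4.
- Firm: BR = N2, leader payoff 5.
- Hard: BR = N2, leader payoff 2.
Maximizing over 4, 5, 2, Union chooses Firm. Subgame-perfect outcome: (Firm, N2) with payoffs (5, 9).

(Firm, N2)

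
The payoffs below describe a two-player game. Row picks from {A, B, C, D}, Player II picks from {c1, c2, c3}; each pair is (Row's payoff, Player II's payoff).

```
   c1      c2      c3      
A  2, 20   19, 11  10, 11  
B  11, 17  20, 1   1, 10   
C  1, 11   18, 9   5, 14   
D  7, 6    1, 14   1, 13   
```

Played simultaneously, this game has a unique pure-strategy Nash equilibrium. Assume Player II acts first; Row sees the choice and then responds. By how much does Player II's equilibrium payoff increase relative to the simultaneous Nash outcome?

Row best-responds to each possible Player II move:
- c1 → Row plays B (best of 2, 11, 1, 7); Player II gets 17.
- c2 → Row plays B (best of 19, 20, 18, 1); Player II gets 1.
- c3 → Row plays A (best of 10, 1, 5, 1); Player II gets 11.
Among 17, 1, 11, the best is 17 at c1. Subgame-perfect outcome: (B, c1) with payoffs (11, 17).
Under simultaneous play:
Row's best replies: c1→B; c2→B; c3→A.
Player II's best replies: A→c1; B→c1; C→c3; D→c2.
The unique mutual best reply is (B, c1), giving (11, 17).
Player II's commitment gain: 17 − 17 = 0.

0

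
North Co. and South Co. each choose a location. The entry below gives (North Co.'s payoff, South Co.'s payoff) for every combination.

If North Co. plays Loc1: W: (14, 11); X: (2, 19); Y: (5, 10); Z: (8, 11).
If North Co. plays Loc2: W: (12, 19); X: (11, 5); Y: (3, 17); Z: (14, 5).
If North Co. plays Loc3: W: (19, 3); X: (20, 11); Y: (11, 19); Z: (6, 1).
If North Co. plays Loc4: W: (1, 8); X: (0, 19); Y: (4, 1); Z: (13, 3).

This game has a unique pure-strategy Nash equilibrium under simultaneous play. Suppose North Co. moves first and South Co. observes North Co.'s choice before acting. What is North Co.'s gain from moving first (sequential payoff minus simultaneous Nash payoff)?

South Co. best-responds to each possible North Co. move:
- Loc1: BR = X, leader payoff 2.
- Loc2: BR = W, leader payoff 12.
- Loc3: BR = Y, leader payoff 11.
- Loc4: BR = X, leader payoff 0.
North Co.'s induced payoffs are 2, 12, 11, 0, so North Co. commits to Loc2. Subgame-perfect outcome: (Loc2, W) with payoffs (12, 19).
Under simultaneous play:
North Co.'s best replies: W→Loc3; X→Loc3; Y→Loc3; Z→Loc2.
South Co.'s best replies: Loc1→X; Loc2→W; Loc3→Y; Loc4→X.
The unique mutual best reply is (Loc3, Y), giving (11, 19).
North Co.'s commitment gain: 12 − 11 = 1.

1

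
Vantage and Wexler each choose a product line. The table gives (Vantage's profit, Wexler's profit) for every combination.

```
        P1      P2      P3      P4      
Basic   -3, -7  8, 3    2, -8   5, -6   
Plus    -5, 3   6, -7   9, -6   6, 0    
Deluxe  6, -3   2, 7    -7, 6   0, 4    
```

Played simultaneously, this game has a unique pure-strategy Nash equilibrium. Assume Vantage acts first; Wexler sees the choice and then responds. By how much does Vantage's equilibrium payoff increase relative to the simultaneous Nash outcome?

Backward induction with Vantage moving first.
- Basic: BR = P2, leader payoff 8.
- Plus: BR = P1, leader payoff -5.
- Deluxe: BR = P2, leader payoff 2.
Among 8, -5, 2, the best is 8 at Basic. Subgame-perfect outcome: (Basic, P2) with payoffs (8, 3).
Under simultaneous play:
Vantage's best replies: P1→Deluxe; P2→Basic; P3→Plus; P4→Plus.
Wexler's best replies: Basic→P2; Plus→P1; Deluxe→P2.
Only (Basic, P2) has each player best-responding; Nash payoffs (8, 3).
Vantage's commitment gain: 8 − 8 = 0.

0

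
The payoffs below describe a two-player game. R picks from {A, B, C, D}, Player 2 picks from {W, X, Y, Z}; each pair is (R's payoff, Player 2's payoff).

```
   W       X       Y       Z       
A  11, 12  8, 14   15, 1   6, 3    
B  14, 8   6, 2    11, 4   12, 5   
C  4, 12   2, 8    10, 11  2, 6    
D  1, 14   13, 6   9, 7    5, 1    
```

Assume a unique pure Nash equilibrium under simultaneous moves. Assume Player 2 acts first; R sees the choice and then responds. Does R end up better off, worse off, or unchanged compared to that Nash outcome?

R best-responds to each possible Player 2 move:
- W: BR = B, leader payoff 8.
- X: BR = D, leader payoff 6.
- Y: BR = A, leader payoff 1.
- Z: BR = B, leader payoff 5.
Among 8, 6, 1, 5, the best is 8 at W. Subgame-perfect outcome: (B, W) with payoffs (14, 8).
Under simultaneous play:
R's best replies: W→B; X→D; Y→A; Z→B.
Player 2's best replies: A→X; B→W; C→W; D→W.
Only (B, W) has each player best-responding; Nash payoffs (14, 8).
R earns 14 sequentially versus 14 at the Nash outcome: unchanged.

unchanged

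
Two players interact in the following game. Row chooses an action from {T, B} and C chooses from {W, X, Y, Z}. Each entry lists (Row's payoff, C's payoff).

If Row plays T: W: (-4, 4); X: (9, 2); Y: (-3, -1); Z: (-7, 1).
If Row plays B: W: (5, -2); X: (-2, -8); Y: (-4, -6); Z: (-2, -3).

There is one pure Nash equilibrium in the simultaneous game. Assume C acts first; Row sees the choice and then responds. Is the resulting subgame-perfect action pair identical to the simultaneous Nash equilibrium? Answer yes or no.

Solve by backward induction (C leads).
- W: Row compares -4, 5 and picks B; C would get -2.
- X: Row compares 9, -2 and picks T; C would get 2.
- Y: Row compares -3, -4 and picks T; C would get -1.
- Z: Row compares -7, -2 and picks B; C would get -3.
Among -2, 2, -1, -3, the best is 2 at X. Subgame-perfect outcome: (T, X) with payoffs (9, 2).
Under simultaneous play:
Row's best replies: W→B; X→T; Y→T; Z→B.
C's best replies: T→W; B→W.
The unique mutual best reply is (B, W), giving (5, -2).
Sequential outcome (T, X) differs from the Nash profile (B, W).

no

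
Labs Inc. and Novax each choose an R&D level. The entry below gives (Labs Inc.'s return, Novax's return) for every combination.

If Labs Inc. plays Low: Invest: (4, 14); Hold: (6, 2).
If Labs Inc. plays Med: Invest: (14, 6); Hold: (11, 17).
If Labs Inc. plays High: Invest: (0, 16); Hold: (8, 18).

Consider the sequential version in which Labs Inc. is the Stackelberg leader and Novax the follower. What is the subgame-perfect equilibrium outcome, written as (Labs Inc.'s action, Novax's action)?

Backward induction with Labs Inc. moving first.
- Low: BR = Invest, leader payoff 4.
- Med: BR = Hold, leader payoff 11.
- High: BR = Hold, leader payoff 8.
Labs Inc.'s induced payoffs are 4, 11, 8, so Labs Inc. commits to Med. Subgame-perfect outcome: (Med, Hold) with payoffs (11, 17).

(Med, Hold)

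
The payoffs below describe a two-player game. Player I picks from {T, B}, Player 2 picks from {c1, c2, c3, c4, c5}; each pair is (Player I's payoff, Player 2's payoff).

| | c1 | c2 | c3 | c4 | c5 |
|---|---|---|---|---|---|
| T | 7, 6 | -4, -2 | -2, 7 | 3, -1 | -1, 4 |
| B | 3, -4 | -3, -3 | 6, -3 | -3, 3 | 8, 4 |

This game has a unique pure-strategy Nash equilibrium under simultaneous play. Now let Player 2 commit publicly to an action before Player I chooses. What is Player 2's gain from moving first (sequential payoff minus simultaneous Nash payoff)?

2

Player I best-responds to each possible Player 2 move:
- c1: BR = T, leader payoff 6.
- c2: BR = B, leader payoff -3.
- c3: BR = B, leader payoff -3.
- c4: BR = T, leader payoff -1.
- c5: BR = B, leader payoff 4.
Maximizing over 6, -3, -3, -1, 4, Player 2 chooses c1. Subgame-perfect outcome: (T, c1) with payoffs (7, 6).
Now find the simultaneous Nash equilibrium.
Player I's best replies: c1→T; c2→B; c3→B; c4→T; c5→B.
Player 2's best replies: T→c3; B→c5.
The unique mutual best reply is (B, c5), giving (8, 4).
Player 2's commitment gain: 6 − 4 = 2.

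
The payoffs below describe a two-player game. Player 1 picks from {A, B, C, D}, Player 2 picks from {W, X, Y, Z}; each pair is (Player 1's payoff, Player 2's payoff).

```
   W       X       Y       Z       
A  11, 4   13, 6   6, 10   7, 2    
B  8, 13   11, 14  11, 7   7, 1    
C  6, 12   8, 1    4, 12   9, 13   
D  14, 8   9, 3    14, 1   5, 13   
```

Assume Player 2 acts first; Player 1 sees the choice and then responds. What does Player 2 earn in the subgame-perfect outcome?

Player 1 best-responds to each possible Player 2 move:
- W: BR = D, leader payoff 8.
- X: BR = A, leader payoff 6.
- Y: BR = D, leader payoff 1.
- Z: BR = C, leader payoff 13.
Maximizing over 8, 6, 1, 13, Player 2 chooses Z. Subgame-perfect outcome: (C, Z) with payoffs (9, 13).

13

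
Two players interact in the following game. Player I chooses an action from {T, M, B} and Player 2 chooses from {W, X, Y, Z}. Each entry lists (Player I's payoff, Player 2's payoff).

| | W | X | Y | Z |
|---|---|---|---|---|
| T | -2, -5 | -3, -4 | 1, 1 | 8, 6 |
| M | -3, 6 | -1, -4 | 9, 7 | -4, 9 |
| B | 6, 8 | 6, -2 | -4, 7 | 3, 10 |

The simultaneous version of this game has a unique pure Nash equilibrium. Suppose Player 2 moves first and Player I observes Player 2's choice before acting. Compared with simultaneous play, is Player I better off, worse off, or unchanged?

worse off

Player I best-responds to each possible Player 2 move:
- W: BR = B, leader payoff 8.
- X: BR = B, leader payoff -2.
- Y: BR = M, leader payoff 7.
- Z: BR = T, leader payoff 6.
Maximizing over 8, -2, 7, 6, Player 2 chooses W. Subgame-perfect outcome: (B, W) with payoffs (6, 8).
For the simultaneous game, intersect best replies.
Player I's best replies: W→B; X→B; Y→M; Z→T.
Player 2's best replies: T→Z; M→Z; B→Z.
The unique mutual best reply is (T, Z), giving (8, 6).
Player I earns 6 sequentially versus 8 at the Nash outcome: worse off.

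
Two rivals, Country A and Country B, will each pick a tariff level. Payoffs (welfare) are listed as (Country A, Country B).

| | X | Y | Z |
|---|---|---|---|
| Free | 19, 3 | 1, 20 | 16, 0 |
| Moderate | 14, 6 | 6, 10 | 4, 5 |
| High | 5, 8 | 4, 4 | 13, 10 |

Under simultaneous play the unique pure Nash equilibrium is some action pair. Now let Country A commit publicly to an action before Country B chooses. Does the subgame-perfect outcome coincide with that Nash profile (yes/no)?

no

Work backward from Country B's decision.
- Free: BR = Y, leader payoff 1.
- Moderate: BR = Y, leader payoff 6.
- High: BR = Z, leader payoff 13.
Maximizing over 1, 6, 13, Country A chooses High. Subgame-perfect outcome: (High, Z) with payoffs (13, 10).
Now find the simultaneous Nash equilibrium.
Country A's best replies: X→Free; Y→Moderate; Z→Free.
Country B's best replies: Free→Y; Moderate→Y; High→Z.
Only (Moderate, Y) has each player best-responding; Nash payoffs (6, 10).
Sequential outcome (High, Z) differs from the Nash profile (Moderate, Y).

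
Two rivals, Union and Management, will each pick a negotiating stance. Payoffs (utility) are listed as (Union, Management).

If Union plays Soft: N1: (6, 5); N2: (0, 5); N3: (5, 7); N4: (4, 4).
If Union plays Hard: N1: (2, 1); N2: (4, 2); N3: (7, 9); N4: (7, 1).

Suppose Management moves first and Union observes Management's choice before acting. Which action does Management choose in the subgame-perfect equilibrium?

Union best-responds to each possible Management move:
- N1: Union compares 6, 2 and picks Soft; Management would get 5.
- N2: Union compares 0, 4 and picks Hard; Management would get 2.
- N3: Union compares 5, 7 and picks Hard; Management would get 9.
- N4: Union compares 4, 7 and picks Hard; Management would get 1.
Management's induced payoffs are 5, 2, 9, 1, so Management commits to N3. Subgame-perfect outcome: (Hard, N3) with payoffs (7, 9).

N3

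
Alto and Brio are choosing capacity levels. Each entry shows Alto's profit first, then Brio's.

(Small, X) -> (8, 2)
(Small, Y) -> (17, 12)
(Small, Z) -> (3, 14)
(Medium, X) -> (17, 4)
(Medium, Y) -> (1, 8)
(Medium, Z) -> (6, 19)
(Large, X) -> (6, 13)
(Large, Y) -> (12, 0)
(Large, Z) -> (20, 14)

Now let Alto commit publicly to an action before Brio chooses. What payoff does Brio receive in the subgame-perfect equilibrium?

14

Brio best-responds to each possible Alto move:
- Small: BR = Z, leader payoff 3.
- Medium: BR = Z, leader payoff 6.
- Large: BR = Z, leader payoff 20.
Maximizing over 3, 6, 20, Alto chooses Large. Subgame-perfect outcome: (Large, Z) with payoffs (20, 14).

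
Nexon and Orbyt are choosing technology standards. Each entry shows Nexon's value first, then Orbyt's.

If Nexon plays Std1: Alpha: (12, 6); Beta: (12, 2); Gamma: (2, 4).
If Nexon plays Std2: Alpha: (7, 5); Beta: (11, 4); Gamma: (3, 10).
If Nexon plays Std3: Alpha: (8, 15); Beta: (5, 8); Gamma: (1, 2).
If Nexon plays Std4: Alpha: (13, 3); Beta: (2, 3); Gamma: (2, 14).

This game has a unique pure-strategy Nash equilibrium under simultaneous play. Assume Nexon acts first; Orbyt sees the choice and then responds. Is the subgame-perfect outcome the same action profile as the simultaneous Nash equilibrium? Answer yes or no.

no

Solve by backward induction (Nexon leads).
- Std1: Orbyt compares 6, 2, 4 and picks Alpha; Nexon would get 12.
- Std2: Orbyt compares 5, 4, 10 and picks Gamma; Nexon would get 3.
- Std3: Orbyt compares 15, 8, 2 and picks Alpha; Nexon would get 8.
- Std4: Orbyt compares 3, 3, 14 and picks Gamma; Nexon would get 2.
Maximizing over 12, 3, 8, 2, Nexon chooses Std1. Subgame-perfect outcome: (Std1, Alpha) with payoffs (12, 6).
Under simultaneous play:
Nexon's best replies: Alpha→Std4; Beta→Std1; Gamma→Std2.
Orbyt's best replies: Std1→Alpha; Std2→Gamma; Std3→Alpha; Std4→Gamma.
Only (Std2, Gamma) has each player best-responding; Nash payoffs (3, 10).
Sequential outcome (Std1, Alpha) differs from the Nash profile (Std2, Gamma).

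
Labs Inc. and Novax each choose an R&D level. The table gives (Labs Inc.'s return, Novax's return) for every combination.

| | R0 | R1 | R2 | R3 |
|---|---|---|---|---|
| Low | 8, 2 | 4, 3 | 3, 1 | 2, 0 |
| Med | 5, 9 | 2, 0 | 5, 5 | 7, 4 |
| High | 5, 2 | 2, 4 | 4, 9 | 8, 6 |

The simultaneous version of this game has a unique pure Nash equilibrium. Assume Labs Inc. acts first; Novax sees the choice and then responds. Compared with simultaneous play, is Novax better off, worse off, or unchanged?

better off

Work backward from Novax's decision.
- Low: Novax compares 2, 3, 1, 0 and picks R1; Labs Inc. would get 4.
- Med: Novax compares 9, 0, 5, 4 and picks R0; Labs Inc. would get 5.
- High: Novax compares 2, 4, 9, 6 and picks R2; Labs Inc. would get 4.
Maximizing over 4, 5, 4, Labs Inc. chooses Med. Subgame-perfect outcome: (Med, R0) with payoffs (5, 9).
For the simultaneous game, intersect best replies.
Labs Inc.'s best replies: R0→Low; R1→Low; R2→Med; R3→High.
Novax's best replies: Low→R1; Med→R0; High→R2.
The unique mutual best reply is (Low, R1), giving (4, 3).
Novax earns 9 sequentially versus 3 at the Nash outcome: better off.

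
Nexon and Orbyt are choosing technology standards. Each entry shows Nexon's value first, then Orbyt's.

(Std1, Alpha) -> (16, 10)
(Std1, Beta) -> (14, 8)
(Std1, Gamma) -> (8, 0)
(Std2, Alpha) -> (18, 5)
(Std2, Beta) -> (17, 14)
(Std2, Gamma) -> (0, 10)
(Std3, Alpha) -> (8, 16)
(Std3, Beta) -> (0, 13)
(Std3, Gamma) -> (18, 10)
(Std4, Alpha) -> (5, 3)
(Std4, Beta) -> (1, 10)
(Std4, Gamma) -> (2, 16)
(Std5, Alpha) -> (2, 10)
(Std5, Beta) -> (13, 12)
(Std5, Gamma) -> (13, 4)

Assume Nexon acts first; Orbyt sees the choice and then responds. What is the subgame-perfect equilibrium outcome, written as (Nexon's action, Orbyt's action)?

Orbyt best-responds to each possible Nexon move:
- Std1: Orbyt compares 10, 8, 0 and picks Alpha; Nexon would get 16.
- Std2: Orbyt compares 5, 14, 10 and picks Beta; Nexon would get 17.
- Std3: Orbyt compares 16, 13, 10 and picks Alpha; Nexon would get 8.
- Std4: Orbyt compares 3, 10, 16 and picks Gamma; Nexon would get 2.
- Std5: Orbyt compares 10, 12, 4 and picks Beta; Nexon would get 13.
Among 16, 17, 8, 2, 13, the best is 17 at Std2. Subgame-perfect outcome: (Std2, Beta) with payoffs (17, 14).

(Std2, Beta)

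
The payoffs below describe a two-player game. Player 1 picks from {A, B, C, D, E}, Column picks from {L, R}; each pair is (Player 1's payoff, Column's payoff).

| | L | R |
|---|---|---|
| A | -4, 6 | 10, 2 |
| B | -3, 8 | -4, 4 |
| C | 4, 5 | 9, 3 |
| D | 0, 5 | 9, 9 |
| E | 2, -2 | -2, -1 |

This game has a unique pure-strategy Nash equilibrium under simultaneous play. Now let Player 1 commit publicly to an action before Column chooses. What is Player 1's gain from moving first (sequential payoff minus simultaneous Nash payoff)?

5

Work backward from Column's decision.
- A: BR = L, leader payoff -4.
- B: BR = L, leader payoff -3.
- C: BR = L, leader payoff 4.
- D: BR = R, leader payoff 9.
- E: BR = R, leader payoff -2.
Maximizing over -4, -3, 4, 9, -2, Player 1 chooses D. Subgame-perfect outcome: (D, R) with payoffs (9, 9).
Under simultaneous play:
Player 1's best replies: L→C; R→A.
Column's best replies: A→L; B→L; C→L; D→R; E→R.
Only (C, L) has each player best-responding; Nash payoffs (4, 5).
Player 1's commitment gain: 9 − 4 = 5.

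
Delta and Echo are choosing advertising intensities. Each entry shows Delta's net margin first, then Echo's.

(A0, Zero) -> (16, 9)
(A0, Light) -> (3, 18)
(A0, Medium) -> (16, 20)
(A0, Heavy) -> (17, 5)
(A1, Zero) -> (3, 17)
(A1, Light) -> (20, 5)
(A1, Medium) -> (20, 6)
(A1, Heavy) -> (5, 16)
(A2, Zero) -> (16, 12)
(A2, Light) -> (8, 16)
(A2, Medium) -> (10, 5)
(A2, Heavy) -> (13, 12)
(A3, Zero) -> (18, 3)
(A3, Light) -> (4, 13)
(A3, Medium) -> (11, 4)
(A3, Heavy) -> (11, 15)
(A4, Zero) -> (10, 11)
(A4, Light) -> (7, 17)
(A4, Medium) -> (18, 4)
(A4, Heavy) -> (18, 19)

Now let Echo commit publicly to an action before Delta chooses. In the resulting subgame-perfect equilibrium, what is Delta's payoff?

Work backward from Delta's decision.
- Zero: BR = A3, leader payoff 3.
- Light: BR = A1, leader payoff 5.
- Medium: BR = A1, leader payoff 6.
- Heavy: BR = A4, leader payoff 19.
Echo's induced payoffs are 3, 5, 6, 19, so Echo commits to Heavy. Subgame-perfect outcome: (A4, Heavy) with payoffs (18, 19).

18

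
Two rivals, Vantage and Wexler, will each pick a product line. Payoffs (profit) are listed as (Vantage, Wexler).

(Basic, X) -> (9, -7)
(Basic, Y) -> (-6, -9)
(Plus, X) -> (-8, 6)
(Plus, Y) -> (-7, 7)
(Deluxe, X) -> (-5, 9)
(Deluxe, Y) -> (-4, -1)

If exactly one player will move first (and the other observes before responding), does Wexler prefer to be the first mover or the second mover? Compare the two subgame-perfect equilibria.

first

If Vantage leads: Wexler's best replies are Basic→X, Plus→Y, Deluxe→X; Vantage's induced payoffs 9, -7, -5; outcome (Basic, X), payoffs (9, -7).
If Wexler leads: Vantage's best replies are X→Basic, Y→Deluxe; Wexler's induced payoffs -7, -1; outcome (Deluxe, Y), payoffs (-4, -1).
Wexler gets -1 moving first and -7 moving second, so Wexler prefers to move first.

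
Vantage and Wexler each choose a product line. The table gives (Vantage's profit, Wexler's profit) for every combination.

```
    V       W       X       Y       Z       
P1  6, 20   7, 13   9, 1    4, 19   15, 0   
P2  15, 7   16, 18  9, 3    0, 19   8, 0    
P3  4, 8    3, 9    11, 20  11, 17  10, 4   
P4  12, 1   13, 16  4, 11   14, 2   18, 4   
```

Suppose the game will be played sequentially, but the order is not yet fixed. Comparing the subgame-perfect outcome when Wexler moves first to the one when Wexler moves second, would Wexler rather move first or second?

If Vantage leads: Wexler's best replies are P1→V, P2→Y, P3→X, P4→W; Vantage's induced payoffs 6, 0, 11, 13; outcome (P4, W), payoffs (13, 16).
If Wexler leads: Vantage's best replies are V→P2, W→P2, X→P3, Y→P4, Z→P4; Wexler's induced payoffs 7, 18, 20, 2, 4; outcome (P3, X), payoffs (11, 20).
Wexler gets 20 moving first and 16 moving second, so Wexler prefers to move first.

first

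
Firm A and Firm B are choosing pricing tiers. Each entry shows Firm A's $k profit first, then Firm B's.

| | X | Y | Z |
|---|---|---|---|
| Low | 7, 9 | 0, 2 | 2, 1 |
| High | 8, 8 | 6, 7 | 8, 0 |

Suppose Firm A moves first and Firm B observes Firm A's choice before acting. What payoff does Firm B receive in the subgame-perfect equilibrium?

Firm B best-responds to each possible Firm A move:
- Low: BR = X, leader payoff 7.
- High: BR = X, leader payoff 8.
Maximizing over 7, 8, Firm A chooses High. Subgame-perfect outcome: (High, X) with payoffs (8, 8).

8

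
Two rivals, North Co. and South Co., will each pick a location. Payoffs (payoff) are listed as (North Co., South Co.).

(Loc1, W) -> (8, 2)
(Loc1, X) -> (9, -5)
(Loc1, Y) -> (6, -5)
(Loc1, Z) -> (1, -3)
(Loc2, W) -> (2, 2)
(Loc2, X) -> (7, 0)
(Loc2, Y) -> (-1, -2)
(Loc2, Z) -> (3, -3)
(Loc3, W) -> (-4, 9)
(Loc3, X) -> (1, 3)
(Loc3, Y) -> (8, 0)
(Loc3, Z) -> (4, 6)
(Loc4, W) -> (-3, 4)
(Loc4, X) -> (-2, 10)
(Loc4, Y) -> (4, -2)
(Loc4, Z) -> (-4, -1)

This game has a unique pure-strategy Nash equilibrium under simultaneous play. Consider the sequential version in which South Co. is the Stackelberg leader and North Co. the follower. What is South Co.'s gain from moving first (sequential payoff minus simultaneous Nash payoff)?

Backward induction with South Co. moving first.
- W: BR = Loc1, leader payoff 2.
- X: BR = Loc1, leader payoff -5.
- Y: BR = Loc3, leader payoff 0.
- Z: BR = Loc3, leader payoff 6.
Maximizing over 2, -5, 0, 6, South Co. chooses Z. Subgame-perfect outcome: (Loc3, Z) with payoffs (4, 6).
For the simultaneous game, intersect best replies.
North Co.'s best replies: W→Loc1; X→Loc1; Y→Loc3; Z→Loc3.
South Co.'s best replies: Loc1→W; Loc2→W; Loc3→W; Loc4→X.
Only (Loc1, W) has each player best-responding; Nash payoffs (8, 2).
South Co.'s commitment gain: 6 − 2 = 4.

4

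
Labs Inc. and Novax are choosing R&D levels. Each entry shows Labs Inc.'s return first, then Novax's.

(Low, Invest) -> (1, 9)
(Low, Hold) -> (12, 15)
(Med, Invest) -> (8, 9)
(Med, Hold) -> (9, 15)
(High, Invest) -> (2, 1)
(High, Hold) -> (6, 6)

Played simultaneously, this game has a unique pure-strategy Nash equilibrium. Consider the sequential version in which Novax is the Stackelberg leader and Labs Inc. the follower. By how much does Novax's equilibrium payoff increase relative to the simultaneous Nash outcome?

0

Labs Inc. best-responds to each possible Novax move:
- Invest: Labs Inc. compares 1, 8, 2 and picks Med; Novax would get 9.
- Hold: Labs Inc. compares 12, 9, 6 and picks Low; Novax would get 15.
Among 9, 15, the best is 15 at Hold. Subgame-perfect outcome: (Low, Hold) with payoffs (12, 15).
For the simultaneous game, intersect best replies.
Labs Inc.'s best replies: Invest→Med; Hold→Low.
Novax's best replies: Low→Hold; Med→Hold; High→Hold.
The unique mutual best reply is (Low, Hold), giving (12, 15).
Novax's commitment gain: 15 − 15 = 0.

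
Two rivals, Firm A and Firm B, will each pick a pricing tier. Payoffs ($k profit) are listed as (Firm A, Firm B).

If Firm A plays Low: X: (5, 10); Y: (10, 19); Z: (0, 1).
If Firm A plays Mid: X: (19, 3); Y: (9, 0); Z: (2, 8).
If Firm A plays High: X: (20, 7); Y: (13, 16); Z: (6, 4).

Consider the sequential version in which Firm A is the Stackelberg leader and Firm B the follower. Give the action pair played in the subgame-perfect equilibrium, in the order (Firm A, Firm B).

Backward induction with Firm A moving first.
- Low: Firm B compares 10, 19, 1 and picks Y; Firm A would get 10.
- Mid: Firm B compares 3, 0, 8 and picks Z; Firm A would get 2.
- High: Firm B compares 7, 16, 4 and picks Y; Firm A would get 13.
Among 10, 2, 13, the best is 13 at High. Subgame-perfect outcome: (High, Y) with payoffs (13, 16).

(High, Y)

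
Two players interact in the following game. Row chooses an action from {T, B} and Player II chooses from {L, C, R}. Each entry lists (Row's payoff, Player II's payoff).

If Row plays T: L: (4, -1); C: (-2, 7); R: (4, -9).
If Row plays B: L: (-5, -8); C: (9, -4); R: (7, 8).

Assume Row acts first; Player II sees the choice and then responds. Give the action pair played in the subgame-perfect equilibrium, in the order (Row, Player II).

Work backward from Player II's decision.
- T: Player II compares -1, 7, -9 and picks C; Row would get -2.
- B: Player II compares -8, -4, 8 and picks R; Row would get 7.
Maximizing over -2, 7, Row chooses B. Subgame-perfect outcome: (B, R) with payoffs (7, 8).

(B, R)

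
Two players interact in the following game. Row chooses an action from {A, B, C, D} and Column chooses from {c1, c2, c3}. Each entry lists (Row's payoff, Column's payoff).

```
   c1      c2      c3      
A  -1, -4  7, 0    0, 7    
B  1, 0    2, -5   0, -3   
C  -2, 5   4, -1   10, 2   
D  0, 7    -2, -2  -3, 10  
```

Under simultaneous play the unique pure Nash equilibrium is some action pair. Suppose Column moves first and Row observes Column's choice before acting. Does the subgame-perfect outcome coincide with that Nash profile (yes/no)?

Backward induction with Column moving first.
- c1: BR = B, leader payoff 0.
- c2: BR = A, leader payoff 0.
- c3: BR = C, leader payoff 2.
Among 0, 0, 2, the best is 2 at c3. Subgame-perfect outcome: (C, c3) with payoffs (10, 2).
For the simultaneous game, intersect best replies.
Row's best replies: c1→B; c2→A; c3→C.
Column's best replies: A→c3; B→c1; C→c1; D→c3.
The unique mutual best reply is (B, c1), giving (1, 0).
Sequential outcome (C, c3) differs from the Nash profile (B, c1).

no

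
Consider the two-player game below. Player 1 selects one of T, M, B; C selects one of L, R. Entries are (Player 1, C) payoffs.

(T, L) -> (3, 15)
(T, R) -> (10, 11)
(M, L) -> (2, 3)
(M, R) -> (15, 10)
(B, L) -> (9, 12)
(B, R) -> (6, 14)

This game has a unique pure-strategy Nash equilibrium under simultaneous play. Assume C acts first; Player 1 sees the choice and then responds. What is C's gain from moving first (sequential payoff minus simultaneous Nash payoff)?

2

Player 1 best-responds to each possible C move:
- L → Player 1 plays B (best of 3, 2, 9); C gets 12.
- R → Player 1 plays M (best of 10, 15, 6); C gets 10.
C's induced payoffs are 12, 10, so C commits to L. Subgame-perfect outcome: (B, L) with payoffs (9, 12).
Under simultaneous play:
Player 1's best replies: L→B; R→M.
C's best replies: T→L; M→R; B→R.
Only (M, R) has each player best-responding; Nash payoffs (15, 10).
C's commitment gain: 12 − 10 = 2.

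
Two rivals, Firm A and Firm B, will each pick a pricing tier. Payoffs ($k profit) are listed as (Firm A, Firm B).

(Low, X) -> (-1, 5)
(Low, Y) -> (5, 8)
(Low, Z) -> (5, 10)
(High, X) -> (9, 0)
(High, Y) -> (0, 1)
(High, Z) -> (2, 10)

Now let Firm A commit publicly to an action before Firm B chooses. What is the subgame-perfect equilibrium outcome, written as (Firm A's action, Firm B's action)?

Solve by backward induction (Firm A leads).
- Low: Firm B compares 5, 8, 10 and picks Z; Firm A would get 5.
- High: Firm B compares 0, 1, 10 and picks Z; Firm A would get 2.
Firm A's induced payoffs are 5, 2, so Firm A commits to Low. Subgame-perfect outcome: (Low, Z) with payoffs (5, 10).

(Low, Z)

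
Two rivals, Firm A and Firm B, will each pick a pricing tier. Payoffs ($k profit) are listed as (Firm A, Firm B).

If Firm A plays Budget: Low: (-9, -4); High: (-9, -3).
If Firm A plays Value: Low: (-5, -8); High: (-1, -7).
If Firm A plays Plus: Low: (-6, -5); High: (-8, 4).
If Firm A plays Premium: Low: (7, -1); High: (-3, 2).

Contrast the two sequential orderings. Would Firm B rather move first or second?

If Firm A leads: Firm B's best replies are Budget→High, Value→High, Plus→High, Premium→High; Firm A's induced payoffs -9, -1, -8, -3; outcome (Value, High), payoffs (-1, -7).
If Firm B leads: Firm A's best replies are Low→Premium, High→Value; Firm B's induced payoffs -1, -7; outcome (Premium, Low), payoffs (7, -1).
Firm B gets -1 moving first and -7 moving second, so Firm B prefers to move first.

first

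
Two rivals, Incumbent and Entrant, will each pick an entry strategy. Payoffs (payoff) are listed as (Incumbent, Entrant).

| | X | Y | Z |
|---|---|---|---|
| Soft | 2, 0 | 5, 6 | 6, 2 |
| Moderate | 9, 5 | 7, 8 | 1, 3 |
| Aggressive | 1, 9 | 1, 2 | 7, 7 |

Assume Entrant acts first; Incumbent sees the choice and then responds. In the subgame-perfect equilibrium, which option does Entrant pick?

Y

Backward induction with Entrant moving first.
- X: BR = Moderate, leader payoff 5.
- Y: BR = Moderate, leader payoff 8.
- Z: BR = Aggressive, leader payoff 7.
Among 5, 8, 7, the best is 8 at Y. Subgame-perfect outcome: (Moderate, Y) with payoffs (7, 8).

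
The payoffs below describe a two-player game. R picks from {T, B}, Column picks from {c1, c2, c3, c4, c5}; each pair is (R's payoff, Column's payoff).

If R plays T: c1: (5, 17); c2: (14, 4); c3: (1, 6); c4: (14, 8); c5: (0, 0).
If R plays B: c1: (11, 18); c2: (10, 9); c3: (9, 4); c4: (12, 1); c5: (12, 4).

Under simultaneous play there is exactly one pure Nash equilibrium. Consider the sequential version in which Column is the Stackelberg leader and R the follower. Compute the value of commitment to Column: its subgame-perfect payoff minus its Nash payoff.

0

Solve by backward induction (Column leads).
- c1 → R plays B (best of 5, 11); Column gets 18.
- c2 → R plays T (best of 14, 10); Column gets 4.
- c3 → R plays B (best of 1, 9); Column gets 4.
- c4 → R plays T (best of 14, 12); Column gets 8.
- c5 → R plays B (best of 0, 12); Column gets 4.
Among 18, 4, 4, 8, 4, the best is 18 at c1. Subgame-perfect outcome: (B, c1) with payoffs (11, 18).
Under simultaneous play:
R's best replies: c1→B; c2→T; c3→B; c4→T; c5→B.
Column's best replies: T→c1; B→c1.
The unique mutual best reply is (B, c1), giving (11, 18).
Column's commitment gain: 18 − 18 = 0.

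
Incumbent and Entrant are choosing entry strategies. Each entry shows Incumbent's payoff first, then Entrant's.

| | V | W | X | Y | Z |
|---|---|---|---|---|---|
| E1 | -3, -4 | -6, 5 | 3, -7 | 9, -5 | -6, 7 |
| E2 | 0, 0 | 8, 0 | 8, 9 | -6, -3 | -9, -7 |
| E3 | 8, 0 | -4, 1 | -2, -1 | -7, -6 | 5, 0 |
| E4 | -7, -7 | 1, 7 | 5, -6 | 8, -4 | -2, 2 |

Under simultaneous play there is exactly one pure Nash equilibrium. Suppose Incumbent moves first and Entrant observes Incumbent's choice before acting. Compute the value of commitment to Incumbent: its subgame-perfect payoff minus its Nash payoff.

0

Solve by backward induction (Incumbent leads).
- E1 → Entrant plays Z (best of -4, 5, -7, -5, 7); Incumbent gets -6.
- E2 → Entrant plays X (best of 0, 0, 9, -3, -7); Incumbent gets 8.
- E3 → Entrant plays W (best of 0, 1, -1, -6, 0); Incumbent gets -4.
- E4 → Entrant plays W (best of -7, 7, -6, -4, 2); Incumbent gets 1.
Among -6, 8, -4, 1, the best is 8 at E2. Subgame-perfect outcome: (E2, X) with payoffs (8, 9).
Now find the simultaneous Nash equilibrium.
Incumbent's best replies: V→E3; W→E2; X→E2; Y→E1; Z→E3.
Entrant's best replies: E1→Z; E2→X; E3→W; E4→W.
Only (E2, X) has each player best-responding; Nash payoffs (8, 9).
Incumbent's commitment gain: 8 − 8 = 0.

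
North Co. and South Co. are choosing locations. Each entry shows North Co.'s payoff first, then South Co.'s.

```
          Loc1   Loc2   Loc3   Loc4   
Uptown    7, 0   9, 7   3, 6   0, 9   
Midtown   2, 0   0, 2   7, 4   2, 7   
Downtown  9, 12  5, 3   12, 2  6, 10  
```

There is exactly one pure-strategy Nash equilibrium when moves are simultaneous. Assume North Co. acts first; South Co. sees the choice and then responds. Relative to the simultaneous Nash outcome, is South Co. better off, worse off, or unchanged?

unchanged

Backward induction with North Co. moving first.
- Uptown → South Co. plays Loc4 (best of 0, 7, 6, 9); North Co. gets 0.
- Midtown → South Co. plays Loc4 (best of 0, 2, 4, 7); North Co. gets 2.
- Downtown → South Co. plays Loc1 (best of 12, 3, 2, 10); North Co. gets 9.
Among 0, 2, 9, the best is 9 at Downtown. Subgame-perfect outcome: (Downtown, Loc1) with payoffs (9, 12).
For the simultaneous game, intersect best replies.
North Co.'s best replies: Loc1→Downtown; Loc2→Uptown; Loc3→Downtown; Loc4→Downtown.
South Co.'s best replies: Uptown→Loc4; Midtown→Loc4; Downtown→Loc1.
Only (Downtown, Loc1) has each player best-responding; Nash payoffs (9, 12).
South Co. earns 12 sequentially versus 12 at the Nash outcome: unchanged.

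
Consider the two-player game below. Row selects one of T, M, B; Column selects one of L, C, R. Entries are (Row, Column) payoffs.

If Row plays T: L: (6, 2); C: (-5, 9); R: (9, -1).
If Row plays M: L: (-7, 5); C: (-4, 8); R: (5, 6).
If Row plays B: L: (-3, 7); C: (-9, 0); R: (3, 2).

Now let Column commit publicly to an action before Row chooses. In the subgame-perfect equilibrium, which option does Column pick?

C

Work backward from Row's decision.
- L: Row compares 6, -7, -3 and picks T; Column would get 2.
- C: Row compares -5, -4, -9 and picks M; Column would get 8.
- R: Row compares 9, 5, 3 and picks T; Column would get -1.
Column's induced payoffs are 2, 8, -1, so Column commits to C. Subgame-perfect outcome: (M, C) with payoffs (-4, 8).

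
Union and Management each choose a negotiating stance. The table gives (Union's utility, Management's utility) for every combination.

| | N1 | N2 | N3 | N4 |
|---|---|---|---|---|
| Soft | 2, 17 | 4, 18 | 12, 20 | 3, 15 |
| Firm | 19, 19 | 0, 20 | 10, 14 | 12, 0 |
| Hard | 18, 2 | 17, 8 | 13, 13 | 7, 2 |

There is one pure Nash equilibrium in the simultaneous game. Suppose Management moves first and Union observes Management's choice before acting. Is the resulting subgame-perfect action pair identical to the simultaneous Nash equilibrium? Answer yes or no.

Union best-responds to each possible Management move:
- N1: Union compares 2, 19, 18 and picks Firm; Management would get 19.
- N2: Union compares 4, 0, 17 and picks Hard; Management would get 8.
- N3: Union compares 12, 10, 13 and picks Hard; Management would get 13.
- N4: Union compares 3, 12, 7 and picks Firm; Management would get 0.
Among 19, 8, 13, 0, the best is 19 at N1. Subgame-perfect outcome: (Firm, N1) with payoffs (19, 19).
Under simultaneous play:
Union's best replies: N1→Firm; N2→Hard; N3→Hard; N4→Firm.
Management's best replies: Soft→N3; Firm→N2; Hard→N3.
The unique mutual best reply is (Hard, N3), giving (13, 13).
Sequential outcome (Firm, N1) differs from the Nash profile (Hard, N3).

no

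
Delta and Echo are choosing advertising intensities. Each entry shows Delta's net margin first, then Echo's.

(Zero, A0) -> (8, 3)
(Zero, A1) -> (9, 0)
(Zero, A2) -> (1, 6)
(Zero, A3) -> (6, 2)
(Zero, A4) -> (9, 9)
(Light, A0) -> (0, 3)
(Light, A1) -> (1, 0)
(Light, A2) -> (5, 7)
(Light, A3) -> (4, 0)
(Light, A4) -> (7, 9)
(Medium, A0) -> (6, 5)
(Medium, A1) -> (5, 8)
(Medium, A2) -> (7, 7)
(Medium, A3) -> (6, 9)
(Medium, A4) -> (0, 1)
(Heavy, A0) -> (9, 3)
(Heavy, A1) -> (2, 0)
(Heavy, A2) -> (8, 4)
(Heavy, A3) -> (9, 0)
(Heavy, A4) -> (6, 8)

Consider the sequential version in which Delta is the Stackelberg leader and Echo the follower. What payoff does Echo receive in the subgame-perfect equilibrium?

9

Echo best-responds to each possible Delta move:
- Zero → Echo plays A4 (best of 3, 0, 6, 2, 9); Delta gets 9.
- Light → Echo plays A4 (best of 3, 0, 7, 0, 9); Delta gets 7.
- Medium → Echo plays A3 (best of 5, 8, 7, 9, 1); Delta gets 6.
- Heavy → Echo plays A4 (best of 3, 0, 4, 0, 8); Delta gets 6.
Maximizing over 9, 7, 6, 6, Delta chooses Zero. Subgame-perfect outcome: (Zero, A4) with payoffs (9, 9).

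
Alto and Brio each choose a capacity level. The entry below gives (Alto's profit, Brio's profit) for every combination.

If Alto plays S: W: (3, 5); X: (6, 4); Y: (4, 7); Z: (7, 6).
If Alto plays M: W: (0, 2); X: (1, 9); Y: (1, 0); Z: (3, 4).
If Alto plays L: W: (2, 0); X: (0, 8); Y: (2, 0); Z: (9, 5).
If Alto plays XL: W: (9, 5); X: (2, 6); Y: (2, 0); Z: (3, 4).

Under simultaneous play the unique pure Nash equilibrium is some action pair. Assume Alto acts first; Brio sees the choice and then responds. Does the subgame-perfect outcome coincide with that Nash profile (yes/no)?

Backward induction with Alto moving first.
- S: Brio compares 5, 4, 7, 6 and picks Y; Alto would get 4.
- M: Brio compares 2, 9, 0, 4 and picks X; Alto would get 1.
- L: Brio compares 0, 8, 0, 5 and picks X; Alto would get 0.
- XL: Brio compares 5, 6, 0, 4 and picks X; Alto would get 2.
Alto's induced payoffs are 4, 1, 0, 2, so Alto commits to S. Subgame-perfect outcome: (S, Y) with payoffs (4, 7).
Under simultaneous play:
Alto's best replies: W→XL; X→S; Y→S; Z→L.
Brio's best replies: S→Y; M→X; L→X; XL→X.
The unique mutual best reply is (S, Y), giving (4, 7).
Sequential outcome (S, Y) coincides with the Nash profile (S, Y).

yes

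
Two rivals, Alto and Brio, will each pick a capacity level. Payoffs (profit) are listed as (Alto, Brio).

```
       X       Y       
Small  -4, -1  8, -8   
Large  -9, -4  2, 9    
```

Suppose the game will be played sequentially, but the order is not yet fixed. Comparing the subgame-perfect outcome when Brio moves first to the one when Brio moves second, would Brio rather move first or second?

second

If Alto leads: Brio's best replies are Small→X, Large→Y; Alto's induced payoffs -4, 2; outcome (Large, Y), payoffs (2, 9).
If Brio leads: Alto's best replies are X→Small, Y→Small; Brio's induced payoffs -1, -8; outcome (Small, X), payoffs (-4, -1).
Brio gets -1 moving first and 9 moving second, so Brio prefers to move second.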